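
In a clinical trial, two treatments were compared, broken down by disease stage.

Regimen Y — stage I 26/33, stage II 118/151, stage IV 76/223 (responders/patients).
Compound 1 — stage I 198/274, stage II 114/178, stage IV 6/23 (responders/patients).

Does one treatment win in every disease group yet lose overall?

Stage I: Regimen Y 26/33 = 78.8%, Compound 1 198/274 = 72.3% → Regimen Y
Stage II: Regimen Y 118/151 = 78.1%, Compound 1 114/178 = 64.0% → Regimen Y
Stage IV: Regimen Y 76/223 = 34.1%, Compound 1 6/23 = 26.1% → Regimen Y
Overall: Regimen Y 220/407 = 54.1%, Compound 1 318/475 = 66.9% → Compound 1
Regimen Y wins each disease group but Compound 1 wins overall — the comparison reverses. Regimen Y's patients skew toward stage IV, which has a lower base rate.

Yes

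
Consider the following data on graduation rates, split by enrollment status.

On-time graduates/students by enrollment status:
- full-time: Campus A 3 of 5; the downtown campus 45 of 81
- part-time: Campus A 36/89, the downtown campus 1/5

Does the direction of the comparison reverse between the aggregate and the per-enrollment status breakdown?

Yes

Full-time: Campus A 3/5 = 60.0%, the downtown campus 45/81 = 55.6% → Campus A
Part-time: Campus A 36/89 = 40.4%, the downtown campus 1/5 = 20.0% → Campus A
Overall: Campus A 39/94 = 41.5%, the downtown campus 46/86 = 53.5% → the downtown campus
Campus A wins each enrollment group but the downtown campus wins overall — the comparison reverses. Campus A's students skew toward part-time, which has a lower base rate.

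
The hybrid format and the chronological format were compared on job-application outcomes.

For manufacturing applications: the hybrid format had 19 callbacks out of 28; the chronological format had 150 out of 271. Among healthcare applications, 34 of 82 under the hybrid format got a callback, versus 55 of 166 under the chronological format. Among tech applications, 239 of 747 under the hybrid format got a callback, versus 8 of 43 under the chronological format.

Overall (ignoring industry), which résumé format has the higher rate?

Manufacturing: the hybrid format 19/28 = 67.9%, the chronological format 150/271 = 55.4% → the hybrid format
Healthcare: the hybrid format 34/82 = 41.5%, the chronological format 55/166 = 33.1% → the hybrid format
Tech: the hybrid format 239/747 = 32.0%, the chronological format 8/43 = 18.6% → the hybrid format
Overall: the hybrid format 292/857 = 34.1%, the chronological format 213/480 = 44.4% → the chronological format
(The hybrid format wins every industry group but the chronological format wins overall — the hybrid format's applications skew toward the low-rate tech group.)

the chronological format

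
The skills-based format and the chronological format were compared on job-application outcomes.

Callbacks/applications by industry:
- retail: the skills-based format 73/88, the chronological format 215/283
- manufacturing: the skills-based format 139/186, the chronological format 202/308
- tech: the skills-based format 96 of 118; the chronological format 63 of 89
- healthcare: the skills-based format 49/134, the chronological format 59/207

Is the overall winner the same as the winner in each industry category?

Retail: the skills-based format 73/88 = 83.0%, the chronological format 215/283 = 76.0% → the skills-based format
Manufacturing: the skills-based format 139/186 = 74.7%, the chronological format 202/308 = 65.6% → the skills-based format
Tech: the skills-based format 96/118 = 81.4%, the chronological format 63/89 = 70.8% → the skills-based format
Healthcare: the skills-based format 49/134 = 36.6%, the chronological format 59/207 = 28.5% → the skills-based format
Overall: the skills-based format 357/526 = 67.9%, the chronological format 539/887 = 60.8% → the skills-based format
The skills-based format wins overall and in every industry group — no reversal.

Yes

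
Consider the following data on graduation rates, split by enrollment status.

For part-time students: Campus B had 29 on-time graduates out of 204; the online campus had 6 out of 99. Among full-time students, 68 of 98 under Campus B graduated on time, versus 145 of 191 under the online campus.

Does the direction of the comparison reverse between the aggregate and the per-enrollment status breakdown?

No

Part-time: Campus B 29/204 = 14.2%, the online campus 6/99 = 6.1% → Campus B
Full-time: Campus B 68/98 = 69.4%, the online campus 145/191 = 75.9% → the online campus
Overall: Campus B 97/302 = 32.1%, the online campus 151/290 = 52.1% → the online campus
Neither sweeps: Campus B wins 1 of 2 groups, the online campus wins 1. The online campus wins overall but not every group — no Simpson reversal.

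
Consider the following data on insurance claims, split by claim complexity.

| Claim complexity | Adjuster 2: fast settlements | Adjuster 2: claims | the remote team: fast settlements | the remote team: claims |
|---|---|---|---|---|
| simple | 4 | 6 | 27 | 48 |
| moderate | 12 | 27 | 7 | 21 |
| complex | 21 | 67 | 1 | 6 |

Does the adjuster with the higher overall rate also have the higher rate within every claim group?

No

Simple: Adjuster 2 4/6 = 66.7%, the remote team 27/48 = 56.2% → Adjuster 2
Moderate: Adjuster 2 12/27 = 44.4%, the remote team 7/21 = 33.3% → Adjuster 2
Complex: Adjuster 2 21/67 = 31.3%, the remote team 1/6 = 16.7% → Adjuster 2
Overall: Adjuster 2 37/100 = 37.0%, the remote team 35/75 = 46.7% → the remote team
Adjuster 2 wins each claim group but the remote team wins overall — the comparison reverses. Adjuster 2's claims skew toward complex, which has a lower base rate.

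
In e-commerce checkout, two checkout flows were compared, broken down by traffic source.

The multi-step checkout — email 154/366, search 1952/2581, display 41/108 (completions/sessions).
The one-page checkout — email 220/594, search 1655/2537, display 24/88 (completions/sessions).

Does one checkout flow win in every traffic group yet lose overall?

No

Email: the multi-step checkout 154/366 = 42.1%, the one-page checkout 220/594 = 37.0% → the multi-step checkout
Search: the multi-step checkout 1952/2581 = 75.6%, the one-page checkout 1655/2537 = 65.2% → the multi-step checkout
Display: the multi-step checkout 41/108 = 38.0%, the one-page checkout 24/88 = 27.3% → the multi-step checkout
Overall: the multi-step checkout 2147/3055 = 70.3%, the one-page checkout 1899/3219 = 59.0% → the multi-step checkout
The multi-step checkout wins overall and in every traffic group — no reversal.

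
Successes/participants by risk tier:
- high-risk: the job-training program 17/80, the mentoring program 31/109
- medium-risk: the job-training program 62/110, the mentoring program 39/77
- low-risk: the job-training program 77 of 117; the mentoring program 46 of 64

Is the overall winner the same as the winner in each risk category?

No

High-risk: the job-training program 17/80 = 21.2%, the mentoring program 31/109 = 28.4% → the mentoring program
Medium-risk: the job-training program 62/110 = 56.4%, the mentoring program 39/77 = 50.6% → the job-training program
Low-risk: the job-training program 77/117 = 65.8%, the mentoring program 46/64 = 71.9% → the mentoring program
Overall: the job-training program 156/307 = 50.8%, the mentoring program 116/250 = 46.4% → the job-training program
Neither sweeps: the job-training program wins 1 of 3 groups, the mentoring program wins 2. The job-training program wins overall but not every group — no Simpson reversal.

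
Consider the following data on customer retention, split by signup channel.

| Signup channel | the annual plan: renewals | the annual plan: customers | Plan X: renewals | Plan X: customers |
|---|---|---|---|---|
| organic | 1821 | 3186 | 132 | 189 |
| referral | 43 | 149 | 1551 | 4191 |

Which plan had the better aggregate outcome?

the annual plan

Organic: the annual plan 1821/3186 = 57.2%, Plan X 132/189 = 69.8% → Plan X
Referral: the annual plan 43/149 = 28.9%, Plan X 1551/4191 = 37.0% → Plan X
Overall: the annual plan 1864/3335 = 55.9%, Plan X 1683/4380 = 38.4% → the annual plan
(Plan X wins every signup group but the annual plan wins overall — Plan X's customers skew toward the low-rate referral group.)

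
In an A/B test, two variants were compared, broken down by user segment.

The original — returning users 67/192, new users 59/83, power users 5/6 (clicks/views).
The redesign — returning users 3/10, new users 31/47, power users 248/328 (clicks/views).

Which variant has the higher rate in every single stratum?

Returning users: the original 67/192 = 34.9%, the redesign 3/10 = 30.0% → the original
New users: the original 59/83 = 71.1%, the redesign 31/47 = 66.0% → the original
Power users: the original 5/6 = 83.3%, the redesign 248/328 = 75.6% → the original
The original has the higher rate in all 3 groups.

the original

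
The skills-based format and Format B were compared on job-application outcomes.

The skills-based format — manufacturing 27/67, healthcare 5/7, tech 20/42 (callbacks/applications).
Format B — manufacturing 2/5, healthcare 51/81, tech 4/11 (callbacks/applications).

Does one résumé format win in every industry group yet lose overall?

Yes

Manufacturing: the skills-based format 27/67 = 40.3%, Format B 2/5 = 40.0% → the skills-based format
Healthcare: the skills-based format 5/7 = 71.4%, Format B 51/81 = 63.0% → the skills-based format
Tech: the skills-based format 20/42 = 47.6%, Format B 4/11 = 36.4% → the skills-based format
Overall: the skills-based format 52/116 = 44.8%, Format B 57/97 = 58.8% → Format B
The skills-based format wins each industry group but Format B wins overall — the comparison reverses. The skills-based format's applications skew toward manufacturing, which has a lower base rate.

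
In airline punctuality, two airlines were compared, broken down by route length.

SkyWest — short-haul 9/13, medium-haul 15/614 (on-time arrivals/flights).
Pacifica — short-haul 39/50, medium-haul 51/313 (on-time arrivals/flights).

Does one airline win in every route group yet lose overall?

No

Short-haul: SkyWest 9/13 = 69.2%, Pacifica 39/50 = 78.0% → Pacifica
Medium-haul: SkyWest 15/614 = 2.4%, Pacifica 51/313 = 16.3% → Pacifica
Overall: SkyWest 24/627 = 3.8%, Pacifica 90/363 = 24.8% → Pacifica
Pacifica wins overall and in every route group — no reversal.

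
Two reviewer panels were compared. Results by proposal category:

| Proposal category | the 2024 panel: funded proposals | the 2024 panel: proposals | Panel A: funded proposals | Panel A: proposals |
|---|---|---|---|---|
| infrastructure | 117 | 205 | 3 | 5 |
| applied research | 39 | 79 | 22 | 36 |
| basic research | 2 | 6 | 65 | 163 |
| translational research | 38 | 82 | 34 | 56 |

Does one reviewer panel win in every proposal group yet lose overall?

Infrastructure: the 2024 panel 117/205 = 57.1%, Panel A 3/5 = 60.0% → Panel A
Applied research: the 2024 panel 39/79 = 49.4%, Panel A 22/36 = 61.1% → Panel A
Basic research: the 2024 panel 2/6 = 33.3%, Panel A 65/163 = 39.9% → Panel A
Translational research: the 2024 panel 38/82 = 46.3%, Panel A 34/56 = 60.7% → Panel A
Overall: the 2024 panel 196/372 = 52.7%, Panel A 124/260 = 47.7% → the 2024 panel
Panel A wins each proposal group but the 2024 panel wins overall — the comparison reverses. Panel A's proposals skew toward basic research, which has a lower base rate.

Yes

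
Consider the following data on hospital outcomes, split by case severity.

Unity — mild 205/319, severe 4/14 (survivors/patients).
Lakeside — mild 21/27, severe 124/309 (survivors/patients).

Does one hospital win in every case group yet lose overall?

Mild: Unity 205/319 = 64.3%, Lakeside 21/27 = 77.8% → Lakeside
Severe: Unity 4/14 = 28.6%, Lakeside 124/309 = 40.1% → Lakeside
Overall: Unity 209/333 = 62.8%, Lakeside 145/336 = 43.2% → Unity
Lakeside wins each case group but Unity wins overall — the comparison reverses. Lakeside's patients skew toward severe, which has a lower base rate.

Yes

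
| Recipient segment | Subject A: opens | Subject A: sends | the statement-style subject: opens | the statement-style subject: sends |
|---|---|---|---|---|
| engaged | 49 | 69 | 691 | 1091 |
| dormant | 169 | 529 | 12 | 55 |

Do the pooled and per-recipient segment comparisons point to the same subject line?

No

Engaged: Subject A 49/69 = 71.0%, the statement-style subject 691/1091 = 63.3% → Subject A
Dormant: Subject A 169/529 = 31.9%, the statement-style subject 12/55 = 21.8% → Subject A
Overall: Subject A 218/598 = 36.5%, the statement-style subject 703/1146 = 61.3% → the statement-style subject
Subject A wins each recipient group but the statement-style subject wins overall — the comparison reverses. Subject A's sends skew toward dormant, which has a lower base rate.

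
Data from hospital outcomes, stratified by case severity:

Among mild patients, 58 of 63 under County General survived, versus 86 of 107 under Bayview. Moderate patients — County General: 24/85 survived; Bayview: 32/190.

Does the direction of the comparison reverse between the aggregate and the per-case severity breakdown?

Mild: County General 58/63 = 92.1%, Bayview 86/107 = 80.4% → County General
Moderate: County General 24/85 = 28.2%, Bayview 32/190 = 16.8% → County General
Overall: County General 82/148 = 55.4%, Bayview 118/297 = 39.7% → County General
County General wins overall and in every case group — no reversal.

No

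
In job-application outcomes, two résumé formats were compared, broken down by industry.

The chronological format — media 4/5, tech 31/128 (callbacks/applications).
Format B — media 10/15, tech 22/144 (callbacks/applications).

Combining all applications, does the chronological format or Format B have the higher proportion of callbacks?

Media: the chronological format 4/5 = 80.0%, Format B 10/15 = 66.7% → the chronological format
Tech: the chronological format 31/128 = 24.2%, Format B 22/144 = 15.3% → the chronological format
Overall: the chronological format 35/133 = 26.3%, Format B 32/159 = 20.1% → the chronological format

the chronological format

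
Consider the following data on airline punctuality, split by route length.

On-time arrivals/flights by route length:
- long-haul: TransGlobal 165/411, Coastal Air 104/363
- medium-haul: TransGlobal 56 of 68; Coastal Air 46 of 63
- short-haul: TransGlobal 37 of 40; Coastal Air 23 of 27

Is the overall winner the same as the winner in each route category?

Yes

Long-haul: TransGlobal 165/411 = 40.1%, Coastal Air 104/363 = 28.7% → TransGlobal
Medium-haul: TransGlobal 56/68 = 82.4%, Coastal Air 46/63 = 73.0% → TransGlobal
Short-haul: TransGlobal 37/40 = 92.5%, Coastal Air 23/27 = 85.2% → TransGlobal
Overall: TransGlobal 258/519 = 49.7%, Coastal Air 173/453 = 38.2% → TransGlobal
TransGlobal wins overall and in every route group — no reversal.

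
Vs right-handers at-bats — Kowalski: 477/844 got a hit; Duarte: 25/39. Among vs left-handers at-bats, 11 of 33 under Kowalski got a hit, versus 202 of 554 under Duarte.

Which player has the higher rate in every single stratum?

Vs right-handers: Kowalski 477/844 = 56.5%, Duarte 25/39 = 64.1% → Duarte
Vs left-handers: Kowalski 11/33 = 33.3%, Duarte 202/554 = 36.5% → Duarte
Duarte has the higher rate in both groups.

Duarte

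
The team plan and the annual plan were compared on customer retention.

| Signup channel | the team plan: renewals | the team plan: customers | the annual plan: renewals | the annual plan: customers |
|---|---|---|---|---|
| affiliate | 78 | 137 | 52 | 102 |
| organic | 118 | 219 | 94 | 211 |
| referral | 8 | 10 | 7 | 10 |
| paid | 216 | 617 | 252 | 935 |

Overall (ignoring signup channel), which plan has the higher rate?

Affiliate: the team plan 78/137 = 56.9%, the annual plan 52/102 = 51.0% → the team plan
Organic: the team plan 118/219 = 53.9%, the annual plan 94/211 = 44.5% → the team plan
Referral: the team plan 8/10 = 80.0%, the annual plan 7/10 = 70.0% → the team plan
Paid: the team plan 216/617 = 35.0%, the annual plan 252/935 = 27.0% → the team plan
Overall: the team plan 420/983 = 42.7%, the annual plan 405/1258 = 32.2% → the team plan

the team plan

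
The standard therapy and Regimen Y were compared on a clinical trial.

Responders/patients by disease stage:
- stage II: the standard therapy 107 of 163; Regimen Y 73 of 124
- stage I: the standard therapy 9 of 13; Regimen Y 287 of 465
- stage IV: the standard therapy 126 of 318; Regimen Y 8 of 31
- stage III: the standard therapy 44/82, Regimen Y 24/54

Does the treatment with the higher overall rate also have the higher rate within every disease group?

No

Stage II: the standard therapy 107/163 = 65.6%, Regimen Y 73/124 = 58.9% → the standard therapy
Stage I: the standard therapy 9/13 = 69.2%, Regimen Y 287/465 = 61.7% → the standard therapy
Stage IV: the standard therapy 126/318 = 39.6%, Regimen Y 8/31 = 25.8% → the standard therapy
Stage III: the standard therapy 44/82 = 53.7%, Regimen Y 24/54 = 44.4% → the standard therapy
Overall: the standard therapy 286/576 = 49.7%, Regimen Y 392/674 = 58.2% → Regimen Y
The standard therapy wins each disease group but Regimen Y wins overall — the comparison reverses. The standard therapy's patients skew toward stage IV, which has a lower base rate.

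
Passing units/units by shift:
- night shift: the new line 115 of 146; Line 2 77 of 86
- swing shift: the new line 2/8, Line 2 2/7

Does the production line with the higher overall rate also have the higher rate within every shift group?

Yes

Night shift: the new line 115/146 = 78.8%, Line 2 77/86 = 89.5% → Line 2
Swing shift: the new line 2/8 = 25.0%, Line 2 2/7 = 28.6% → Line 2
Overall: the new line 117/154 = 76.0%, Line 2 79/93 = 84.9% → Line 2
Line 2 wins overall and in every shift group — no reversal.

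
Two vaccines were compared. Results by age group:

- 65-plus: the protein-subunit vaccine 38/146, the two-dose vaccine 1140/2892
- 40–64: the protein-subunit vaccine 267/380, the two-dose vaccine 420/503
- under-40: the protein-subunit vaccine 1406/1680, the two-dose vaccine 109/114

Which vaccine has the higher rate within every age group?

the two-dose vaccine

65-plus: the protein-subunit vaccine 38/146 = 26.0%, the two-dose vaccine 1140/2892 = 39.4% → the two-dose vaccine
40–64: the protein-subunit vaccine 267/380 = 70.3%, the two-dose vaccine 420/503 = 83.5% → the two-dose vaccine
Under-40: the protein-subunit vaccine 1406/1680 = 83.7%, the two-dose vaccine 109/114 = 95.6% → the two-dose vaccine
The two-dose vaccine has the higher rate in all 3 groups.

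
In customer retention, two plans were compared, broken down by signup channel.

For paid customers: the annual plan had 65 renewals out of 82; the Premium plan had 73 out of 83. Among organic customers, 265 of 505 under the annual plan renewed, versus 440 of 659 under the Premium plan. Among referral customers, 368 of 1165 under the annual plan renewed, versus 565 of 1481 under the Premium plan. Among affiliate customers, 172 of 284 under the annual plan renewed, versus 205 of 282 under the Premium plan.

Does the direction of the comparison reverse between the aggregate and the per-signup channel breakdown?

No

Paid: the annual plan 65/82 = 79.3%, the Premium plan 73/83 = 88.0% → the Premium plan
Organic: the annual plan 265/505 = 52.5%, the Premium plan 440/659 = 66.8% → the Premium plan
Referral: the annual plan 368/1165 = 31.6%, the Premium plan 565/1481 = 38.1% → the Premium plan
Affiliate: the annual plan 172/284 = 60.6%, the Premium plan 205/282 = 72.7% → the Premium plan
Overall: the annual plan 870/2036 = 42.7%, the Premium plan 1283/2505 = 51.2% → the Premium plan
The Premium plan wins overall and in every signup group — no reversal.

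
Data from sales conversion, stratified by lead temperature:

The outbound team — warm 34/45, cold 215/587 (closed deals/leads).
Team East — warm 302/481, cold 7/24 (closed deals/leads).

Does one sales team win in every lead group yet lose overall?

Warm: the outbound team 34/45 = 75.6%, Team East 302/481 = 62.8% → the outbound team
Cold: the outbound team 215/587 = 36.6%, Team East 7/24 = 29.2% → the outbound team
Overall: the outbound team 249/632 = 39.4%, Team East 309/505 = 61.2% → Team East
The outbound team wins each lead group but Team East wins overall — the comparison reverses. The outbound team's leads skew toward cold, which has a lower base rate.

Yes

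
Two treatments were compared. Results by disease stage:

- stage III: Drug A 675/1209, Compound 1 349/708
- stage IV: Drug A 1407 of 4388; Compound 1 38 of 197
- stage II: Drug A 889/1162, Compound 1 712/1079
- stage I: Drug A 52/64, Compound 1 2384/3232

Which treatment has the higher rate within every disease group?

Stage III: Drug A 675/1209 = 55.8%, Compound 1 349/708 = 49.3% → Drug A
Stage IV: Drug A 1407/4388 = 32.1%, Compound 1 38/197 = 19.3% → Drug A
Stage II: Drug A 889/1162 = 76.5%, Compound 1 712/1079 = 66.0% → Drug A
Stage I: Drug A 52/64 = 81.2%, Compound 1 2384/3232 = 73.8% → Drug A
Drug A has the higher rate in all 4 groups.

Drug A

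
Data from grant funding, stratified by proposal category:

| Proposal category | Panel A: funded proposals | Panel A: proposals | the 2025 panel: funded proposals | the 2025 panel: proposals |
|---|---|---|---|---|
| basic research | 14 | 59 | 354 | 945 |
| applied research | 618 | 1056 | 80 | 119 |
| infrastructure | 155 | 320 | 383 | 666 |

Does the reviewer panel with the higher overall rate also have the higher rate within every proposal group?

Basic research: Panel A 14/59 = 23.7%, the 2025 panel 354/945 = 37.5% → the 2025 panel
Applied research: Panel A 618/1056 = 58.5%, the 2025 panel 80/119 = 67.2% → the 2025 panel
Infrastructure: Panel A 155/320 = 48.4%, the 2025 panel 383/666 = 57.5% → the 2025 panel
Overall: Panel A 787/1435 = 54.8%, the 2025 panel 817/1730 = 47.2% → Panel A
The 2025 panel wins each proposal group but Panel A wins overall — the comparison reverses. The 2025 panel's proposals skew toward basic research, which has a lower base rate.

No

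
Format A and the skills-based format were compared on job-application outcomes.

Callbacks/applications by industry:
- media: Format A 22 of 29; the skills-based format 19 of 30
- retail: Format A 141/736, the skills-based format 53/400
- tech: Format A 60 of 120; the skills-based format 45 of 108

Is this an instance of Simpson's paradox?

Media: Format A 22/29 = 75.9%, the skills-based format 19/30 = 63.3% → Format A
Retail: Format A 141/736 = 19.2%, the skills-based format 53/400 = 13.2% → Format A
Tech: Format A 60/120 = 50.0%, the skills-based format 45/108 = 41.7% → Format A
Overall: Format A 223/885 = 25.2%, the skills-based format 117/538 = 21.7% → Format A
Format A wins overall and in every industry group — no reversal.

No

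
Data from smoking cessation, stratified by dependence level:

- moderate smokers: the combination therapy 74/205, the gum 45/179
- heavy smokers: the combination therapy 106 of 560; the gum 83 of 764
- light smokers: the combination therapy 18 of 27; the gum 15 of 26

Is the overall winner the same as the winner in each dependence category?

Yes

Moderate smokers: the combination therapy 74/205 = 36.1%, the gum 45/179 = 25.1% → the combination therapy
Heavy smokers: the combination therapy 106/560 = 18.9%, the gum 83/764 = 10.9% → the combination therapy
Light smokers: the combination therapy 18/27 = 66.7%, the gum 15/26 = 57.7% → the combination therapy
Overall: the combination therapy 198/792 = 25.0%, the gum 143/969 = 14.8% → the combination therapy
The combination therapy wins overall and in every dependence group — no reversal.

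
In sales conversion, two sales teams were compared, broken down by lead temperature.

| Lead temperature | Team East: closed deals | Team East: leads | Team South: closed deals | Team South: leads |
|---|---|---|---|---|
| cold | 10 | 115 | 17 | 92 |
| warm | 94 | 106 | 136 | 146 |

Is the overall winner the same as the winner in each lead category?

Yes

Cold: Team East 10/115 = 8.7%, Team South 17/92 = 18.5% → Team South
Warm: Team East 94/106 = 88.7%, Team South 136/146 = 93.2% → Team South
Overall: Team East 104/221 = 47.1%, Team South 153/238 = 64.3% → Team South
Team South wins overall and in every lead group — no reversal.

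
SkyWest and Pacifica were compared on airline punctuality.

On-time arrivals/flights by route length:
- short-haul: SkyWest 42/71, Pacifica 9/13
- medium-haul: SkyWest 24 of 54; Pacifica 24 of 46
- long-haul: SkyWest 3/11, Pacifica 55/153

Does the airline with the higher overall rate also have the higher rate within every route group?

No

Short-haul: SkyWest 42/71 = 59.2%, Pacifica 9/13 = 69.2% → Pacifica
Medium-haul: SkyWest 24/54 = 44.4%, Pacifica 24/46 = 52.2% → Pacifica
Long-haul: SkyWest 3/11 = 27.3%, Pacifica 55/153 = 35.9% → Pacifica
Overall: SkyWest 69/136 = 50.7%, Pacifica 88/212 = 41.5% → SkyWest
Pacifica wins each route group but SkyWest wins overall — the comparison reverses. Pacifica's flights skew toward long-haul, which has a lower base rate.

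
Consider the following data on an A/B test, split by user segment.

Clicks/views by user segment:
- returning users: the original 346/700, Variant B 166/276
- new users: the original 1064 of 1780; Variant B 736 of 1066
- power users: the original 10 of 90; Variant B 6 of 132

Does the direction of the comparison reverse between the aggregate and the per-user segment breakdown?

Returning users: the original 346/700 = 49.4%, Variant B 166/276 = 60.1% → Variant B
New users: the original 1064/1780 = 59.8%, Variant B 736/1066 = 69.0% → Variant B
Power users: the original 10/90 = 11.1%, Variant B 6/132 = 4.5% → the original
Overall: the original 1420/2570 = 55.3%, Variant B 908/1474 = 61.6% → Variant B
Neither sweeps: the original wins 1 of 3 groups, Variant B wins 2. Variant B wins overall but not every group — no Simpson reversal.

No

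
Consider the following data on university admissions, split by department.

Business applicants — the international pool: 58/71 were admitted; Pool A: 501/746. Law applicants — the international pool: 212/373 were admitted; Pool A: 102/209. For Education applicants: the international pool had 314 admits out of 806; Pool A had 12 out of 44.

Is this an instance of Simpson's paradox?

Business: the international pool 58/71 = 81.7%, Pool A 501/746 = 67.2% → the international pool
Law: the international pool 212/373 = 56.8%, Pool A 102/209 = 48.8% → the international pool
Education: the international pool 314/806 = 39.0%, Pool A 12/44 = 27.3% → the international pool
Overall: the international pool 584/1250 = 46.7%, Pool A 615/999 = 61.6% → Pool A
The international pool wins each department group but Pool A wins overall — the comparison reverses. The international pool's applicants skew toward Education, which has a lower base rate.

Yes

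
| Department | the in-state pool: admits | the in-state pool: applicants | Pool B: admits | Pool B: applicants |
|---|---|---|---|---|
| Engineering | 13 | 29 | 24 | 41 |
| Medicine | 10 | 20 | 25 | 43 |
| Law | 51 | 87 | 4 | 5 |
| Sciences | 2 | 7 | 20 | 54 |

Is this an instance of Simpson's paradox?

Engineering: the in-state pool 13/29 = 44.8%, Pool B 24/41 = 58.5% → Pool B
Medicine: the in-state pool 10/20 = 50.0%, Pool B 25/43 = 58.1% → Pool B
Law: the in-state pool 51/87 = 58.6%, Pool B 4/5 = 80.0% → Pool B
Sciences: the in-state pool 2/7 = 28.6%, Pool B 20/54 = 37.0% → Pool B
Overall: the in-state pool 76/143 = 53.1%, Pool B 73/143 = 51.0% → the in-state pool
Pool B wins each department group but the in-state pool wins overall — the comparison reverses. Pool B's applicants skew toward Sciences, which has a lower base rate.

Yes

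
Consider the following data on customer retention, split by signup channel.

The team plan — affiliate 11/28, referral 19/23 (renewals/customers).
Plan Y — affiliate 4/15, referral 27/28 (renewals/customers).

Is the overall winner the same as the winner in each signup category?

No

Affiliate: the team plan 11/28 = 39.3%, Plan Y 4/15 = 26.7% → the team plan
Referral: the team plan 19/23 = 82.6%, Plan Y 27/28 = 96.4% → Plan Y
Overall: the team plan 30/51 = 58.8%, Plan Y 31/43 = 72.1% → Plan Y
Neither sweeps: the team plan wins 1 of 2 groups, Plan Y wins 1. Plan Y wins overall but not every group — no Simpson reversal.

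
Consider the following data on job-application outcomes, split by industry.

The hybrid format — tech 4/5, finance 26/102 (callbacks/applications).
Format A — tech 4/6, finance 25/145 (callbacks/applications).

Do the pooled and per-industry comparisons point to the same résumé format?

Tech: the hybrid format 4/5 = 80.0%, Format A 4/6 = 66.7% → the hybrid format
Finance: the hybrid format 26/102 = 25.5%, Format A 25/145 = 17.2% → the hybrid format
Overall: the hybrid format 30/107 = 28.0%, Format A 29/151 = 19.2% → the hybrid format
The hybrid format wins overall and in every industry group — no reversal.

Yes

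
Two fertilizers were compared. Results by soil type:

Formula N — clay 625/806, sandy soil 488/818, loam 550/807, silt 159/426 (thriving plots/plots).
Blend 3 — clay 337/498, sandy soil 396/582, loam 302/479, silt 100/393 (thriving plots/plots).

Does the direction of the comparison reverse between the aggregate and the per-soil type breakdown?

No

Clay: Formula N 625/806 = 77.5%, Blend 3 337/498 = 67.7% → Formula N
Sandy soil: Formula N 488/818 = 59.7%, Blend 3 396/582 = 68.0% → Blend 3
Loam: Formula N 550/807 = 68.2%, Blend 3 302/479 = 63.0% → Formula N
Silt: Formula N 159/426 = 37.3%, Blend 3 100/393 = 25.4% → Formula N
Overall: Formula N 1822/2857 = 63.8%, Blend 3 1135/1952 = 58.1% → Formula N
Neither sweeps: Formula N wins 3 of 4 groups, Blend 3 wins 1. Formula N wins overall but not every group — no Simpson reversal.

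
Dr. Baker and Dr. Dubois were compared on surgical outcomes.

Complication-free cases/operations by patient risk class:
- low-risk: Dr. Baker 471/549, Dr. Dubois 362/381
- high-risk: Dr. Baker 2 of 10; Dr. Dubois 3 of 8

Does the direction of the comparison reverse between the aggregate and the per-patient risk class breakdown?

Low-risk: Dr. Baker 471/549 = 85.8%, Dr. Dubois 362/381 = 95.0% → Dr. Dubois
High-risk: Dr. Baker 2/10 = 20.0%, Dr. Dubois 3/8 = 37.5% → Dr. Dubois
Overall: Dr. Baker 473/559 = 84.6%, Dr. Dubois 365/389 = 93.8% → Dr. Dubois
Dr. Dubois wins overall and in every patient risk group — no reversal.

No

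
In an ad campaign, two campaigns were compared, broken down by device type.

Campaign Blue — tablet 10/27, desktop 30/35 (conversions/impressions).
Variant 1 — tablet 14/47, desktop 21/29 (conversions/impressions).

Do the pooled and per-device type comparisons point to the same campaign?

Tablet: Campaign Blue 10/27 = 37.0%, Variant 1 14/47 = 29.8% → Campaign Blue
Desktop: Campaign Blue 30/35 = 85.7%, Variant 1 21/29 = 72.4% → Campaign Blue
Overall: Campaign Blue 40/62 = 64.5%, Variant 1 35/76 = 46.1% → Campaign Blue
Campaign Blue wins overall and in every device group — no reversal.

Yes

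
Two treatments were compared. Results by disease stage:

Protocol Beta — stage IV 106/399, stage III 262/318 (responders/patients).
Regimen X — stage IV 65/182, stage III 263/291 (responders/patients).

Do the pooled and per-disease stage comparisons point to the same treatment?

Stage IV: Protocol Beta 106/399 = 26.6%, Regimen X 65/182 = 35.7% → Regimen X
Stage III: Protocol Beta 262/318 = 82.4%, Regimen X 263/291 = 90.4% → Regimen X
Overall: Protocol Beta 368/717 = 51.3%, Regimen X 328/473 = 69.3% → Regimen X
Regimen X wins overall and in every disease group — no reversal.

Yes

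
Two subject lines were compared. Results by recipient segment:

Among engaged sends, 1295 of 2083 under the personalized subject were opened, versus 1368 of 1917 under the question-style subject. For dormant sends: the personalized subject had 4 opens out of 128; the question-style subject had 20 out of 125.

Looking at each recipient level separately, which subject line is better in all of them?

the question-style subject

Engaged: the personalized subject 1295/2083 = 62.2%, the question-style subject 1368/1917 = 71.4% → the question-style subject
Dormant: the personalized subject 4/128 = 3.1%, the question-style subject 20/125 = 16.0% → the question-style subject
The question-style subject has the higher rate in both groups.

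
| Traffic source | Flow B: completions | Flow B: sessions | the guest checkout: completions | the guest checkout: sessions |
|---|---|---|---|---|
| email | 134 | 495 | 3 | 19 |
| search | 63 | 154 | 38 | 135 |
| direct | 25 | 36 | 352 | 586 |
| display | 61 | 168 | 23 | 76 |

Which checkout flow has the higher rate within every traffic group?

Flow B

Email: Flow B 134/495 = 27.1%, the guest checkout 3/19 = 15.8% → Flow B
Search: Flow B 63/154 = 40.9%, the guest checkout 38/135 = 28.1% → Flow B
Direct: Flow B 25/36 = 69.4%, the guest checkout 352/586 = 60.1% → Flow B
Display: Flow B 61/168 = 36.3%, the guest checkout 23/76 = 30.3% → Flow B
Flow B has the higher rate in all 4 groups.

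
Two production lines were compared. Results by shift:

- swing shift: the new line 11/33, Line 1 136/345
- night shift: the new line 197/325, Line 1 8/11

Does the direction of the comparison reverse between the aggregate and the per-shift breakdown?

Yes

Swing shift: the new line 11/33 = 33.3%, Line 1 136/345 = 39.4% → Line 1
Night shift: the new line 197/325 = 60.6%, Line 1 8/11 = 72.7% → Line 1
Overall: the new line 208/358 = 58.1%, Line 1 144/356 = 40.4% → the new line
Line 1 wins each shift group but the new line wins overall — the comparison reverses. Line 1's units skew toward swing shift, which has a lower base rate.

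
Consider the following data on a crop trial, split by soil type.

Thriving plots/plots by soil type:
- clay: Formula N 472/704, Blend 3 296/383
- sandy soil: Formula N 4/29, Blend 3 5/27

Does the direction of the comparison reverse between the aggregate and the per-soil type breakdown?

No

Clay: Formula N 472/704 = 67.0%, Blend 3 296/383 = 77.3% → Blend 3
Sandy soil: Formula N 4/29 = 13.8%, Blend 3 5/27 = 18.5% → Blend 3
Overall: Formula N 476/733 = 64.9%, Blend 3 301/410 = 73.4% → Blend 3
Blend 3 wins overall and in every soil group — no reversal.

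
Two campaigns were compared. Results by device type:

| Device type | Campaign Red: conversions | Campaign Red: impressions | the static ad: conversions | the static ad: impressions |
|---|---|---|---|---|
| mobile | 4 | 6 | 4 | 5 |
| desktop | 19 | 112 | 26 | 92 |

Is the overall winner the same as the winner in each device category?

Mobile: Campaign Red 4/6 = 66.7%, the static ad 4/5 = 80.0% → the static ad
Desktop: Campaign Red 19/112 = 17.0%, the static ad 26/92 = 28.3% → the static ad
Overall: Campaign Red 23/118 = 19.5%, the static ad 30/97 = 30.9% → the static ad
The static ad wins overall and in every device group — no reversal.

Yes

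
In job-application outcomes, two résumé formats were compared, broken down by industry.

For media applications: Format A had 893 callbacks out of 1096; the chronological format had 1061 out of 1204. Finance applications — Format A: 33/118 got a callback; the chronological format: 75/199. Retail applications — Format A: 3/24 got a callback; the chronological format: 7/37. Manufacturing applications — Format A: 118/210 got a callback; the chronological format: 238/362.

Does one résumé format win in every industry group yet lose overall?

No

Media: Format A 893/1096 = 81.5%, the chronological format 1061/1204 = 88.1% → the chronological format
Finance: Format A 33/118 = 28.0%, the chronological format 75/199 = 37.7% → the chronological format
Retail: Format A 3/24 = 12.5%, the chronological format 7/37 = 18.9% → the chronological format
Manufacturing: Format A 118/210 = 56.2%, the chronological format 238/362 = 65.7% → the chronological format
Overall: Format A 1047/1448 = 72.3%, the chronological format 1381/1802 = 76.6% → the chronological format
The chronological format wins overall and in every industry group — no reversal.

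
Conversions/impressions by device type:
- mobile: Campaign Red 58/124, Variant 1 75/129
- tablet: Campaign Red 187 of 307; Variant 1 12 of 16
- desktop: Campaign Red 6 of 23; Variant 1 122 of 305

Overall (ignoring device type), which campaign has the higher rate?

Mobile: Campaign Red 58/124 = 46.8%, Variant 1 75/129 = 58.1% → Variant 1
Tablet: Campaign Red 187/307 = 60.9%, Variant 1 12/16 = 75.0% → Variant 1
Desktop: Campaign Red 6/23 = 26.1%, Variant 1 122/305 = 40.0% → Variant 1
Overall: Campaign Red 251/454 = 55.3%, Variant 1 209/450 = 46.4% → Campaign Red
(Variant 1 wins every device group but Campaign Red wins overall — Variant 1's impressions skew toward the low-rate desktop group.)

Campaign Red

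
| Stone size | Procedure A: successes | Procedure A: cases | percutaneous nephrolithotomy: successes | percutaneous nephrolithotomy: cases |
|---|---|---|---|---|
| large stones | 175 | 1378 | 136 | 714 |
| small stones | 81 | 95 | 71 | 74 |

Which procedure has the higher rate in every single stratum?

percutaneous nephrolithotomy

Large stones: Procedure A 175/1378 = 12.7%, percutaneous nephrolithotomy 136/714 = 19.0% → percutaneous nephrolithotomy
Small stones: Procedure A 81/95 = 85.3%, percutaneous nephrolithotomy 71/74 = 95.9% → percutaneous nephrolithotomy
Percutaneous nephrolithotomy has the higher rate in both groups.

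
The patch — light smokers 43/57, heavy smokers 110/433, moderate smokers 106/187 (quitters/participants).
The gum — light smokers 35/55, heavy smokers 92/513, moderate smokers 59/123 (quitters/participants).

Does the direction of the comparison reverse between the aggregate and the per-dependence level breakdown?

No

Light smokers: the patch 43/57 = 75.4%, the gum 35/55 = 63.6% → the patch
Heavy smokers: the patch 110/433 = 25.4%, the gum 92/513 = 17.9% → the patch
Moderate smokers: the patch 106/187 = 56.7%, the gum 59/123 = 48.0% → the patch
Overall: the patch 259/677 = 38.3%, the gum 186/691 = 26.9% → the patch
The patch wins overall and in every dependence group — no reversal.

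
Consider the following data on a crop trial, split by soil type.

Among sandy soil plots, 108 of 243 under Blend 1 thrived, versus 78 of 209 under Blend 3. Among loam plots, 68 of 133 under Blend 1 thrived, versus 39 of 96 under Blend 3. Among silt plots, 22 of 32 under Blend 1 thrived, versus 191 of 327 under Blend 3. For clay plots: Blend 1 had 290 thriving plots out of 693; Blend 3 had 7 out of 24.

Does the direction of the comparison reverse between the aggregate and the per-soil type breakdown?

Sandy soil: Blend 1 108/243 = 44.4%, Blend 3 78/209 = 37.3% → Blend 1
Loam: Blend 1 68/133 = 51.1%, Blend 3 39/96 = 40.6% → Blend 1
Silt: Blend 1 22/32 = 68.8%, Blend 3 191/327 = 58.4% → Blend 1
Clay: Blend 1 290/693 = 41.8%, Blend 3 7/24 = 29.2% → Blend 1
Overall: Blend 1 488/1101 = 44.3%, Blend 3 315/656 = 48.0% → Blend 3
Blend 1 wins each soil group but Blend 3 wins overall — the comparison reverses. Blend 1's plots skew toward clay, which has a lower base rate.

Yes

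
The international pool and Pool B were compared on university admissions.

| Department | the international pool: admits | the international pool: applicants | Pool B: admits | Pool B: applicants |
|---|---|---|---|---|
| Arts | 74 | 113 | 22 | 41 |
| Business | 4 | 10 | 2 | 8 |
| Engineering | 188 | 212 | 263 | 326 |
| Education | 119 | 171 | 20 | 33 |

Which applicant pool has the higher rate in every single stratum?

Arts: the international pool 74/113 = 65.5%, Pool B 22/41 = 53.7% → the international pool
Business: the international pool 4/10 = 40.0%, Pool B 2/8 = 25.0% → the international pool
Engineering: the international pool 188/212 = 88.7%, Pool B 263/326 = 80.7% → the international pool
Education: the international pool 119/171 = 69.6%, Pool B 20/33 = 60.6% → the international pool
The international pool has the higher rate in all 4 groups.

the international pool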